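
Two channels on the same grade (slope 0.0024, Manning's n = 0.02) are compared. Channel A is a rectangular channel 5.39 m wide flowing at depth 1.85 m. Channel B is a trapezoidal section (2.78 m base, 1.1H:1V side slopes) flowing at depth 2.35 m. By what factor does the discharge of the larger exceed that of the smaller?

1.41

Channel A: Flow area A = b·y = 5.39 × 1.85 = 9.972 m². Wetted perimeter P = b + 2y = 5.39 + 2×1.85 = 9.09 m. Hydraulic radius R = A/P = 9.972/9.09 = 1.097 m. Q_A = (1/0.02)·9.972·1.097^(2/3)·√0.0024 = 25.98 m³/s.
Channel B: With bottom width b = 2.78 m and side slope z = 1.1: A = (b + zy)y = (2.78 + 1.1×2.35)×2.35 = 12.61 m²; P = b + 2y√(1+z²) = 2.78 + 2×2.35×1.487 = 9.767 m. Hydraulic radius R = A/P = 12.61/9.767 = 1.291 m. Q_B = (1/0.02)·12.61·1.291^(2/3)·√0.0024 = 36.61 m³/s.
The larger discharge is 36.61 m³/s and the smaller is 25.98 m³/s; the ratio is 1.41.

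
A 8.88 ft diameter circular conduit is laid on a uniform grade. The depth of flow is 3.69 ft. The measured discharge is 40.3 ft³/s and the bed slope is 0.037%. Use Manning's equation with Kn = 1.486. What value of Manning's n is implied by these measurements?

For a circular section of diameter D = 8.88 ft at depth y = 3.69 ft, the central angle is θ = 2 arccos(1 − 2y/D) = 2.802 rad. Then A = (D²/8)(θ − sin θ) = 24.34 ft² and P = Dθ/2 = 12.44 ft.
Hydraulic radius R = A/P = 24.34/12.44 = 1.956 ft.
Rearranging Manning's equation: n = (1.486/Q) A R^(2/3) S^(1/2) = (1.486/40.3) × 24.34 × 1.956^(2/3) × √0.00037 = 0.027.

n = 0.027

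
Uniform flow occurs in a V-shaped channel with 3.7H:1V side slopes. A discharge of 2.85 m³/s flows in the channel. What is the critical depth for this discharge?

y_c = 0.655 m

At critical depth, Q² T / (g A³) = 1, i.e. A³/T = Q²/g = 2.85²/9.81 = 0.828.
Try y = 0.559 m: A³/T = 0.3736 — low.
Try y = 0.836 m: A³/T = 2.795 — high.
Try y = 0.655 m: A³/T = 0.8252 — matches.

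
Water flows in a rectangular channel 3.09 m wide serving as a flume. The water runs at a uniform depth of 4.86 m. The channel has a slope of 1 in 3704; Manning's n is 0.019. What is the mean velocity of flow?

V = 0.961 m/s

Flow area A = b·y = 3.09 × 4.86 = 15.02 m². Wetted perimeter P = b + 2y = 3.09 + 2×4.86 = 12.81 m.
Hydraulic radius R = A/P = 15.02/12.81 = 1.172 m.
From Manning's equation, V = (1/n) R^(2/3) S^(1/2) = (1/0.019) × 1.172^(2/3) × 0.00027^(1/2) = 0.961 m/s.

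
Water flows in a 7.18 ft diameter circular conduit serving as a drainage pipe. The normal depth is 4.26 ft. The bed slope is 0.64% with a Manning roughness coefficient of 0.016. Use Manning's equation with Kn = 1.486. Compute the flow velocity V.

For a circular section of diameter D = 7.18 ft at depth y = 4.26 ft, the central angle is θ = 2 arccos(1 − 2y/D) = 3.517 rad. Then A = (D²/8)(θ − sin θ) = 25.03 ft² and P = Dθ/2 = 12.63 ft.
Hydraulic radius R = A/P = 25.03/12.63 = 1.982 ft.
From Manning's equation, V = (1.486/n) R^(2/3) S^(1/2) = (1.486/0.016) × 1.982^(2/3) × 0.0064^(1/2) = 11.7 ft/s.

V = 11.7 ft/s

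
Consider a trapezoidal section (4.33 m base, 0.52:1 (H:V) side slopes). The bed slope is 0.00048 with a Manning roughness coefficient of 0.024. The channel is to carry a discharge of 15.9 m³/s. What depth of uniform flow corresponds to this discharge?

y_n = 2.47 m

Manning's equation rearranged: A R^(2/3) = nQ / (1·√S) = 0.024 × 15.9 / (√0.00048) = 17.42.
Try y = 1.94 m: A R^(2/3) = 11.63 — too small.
Try y = 3.16 m: A R^(2/3) = 26.34 — too large.
Try y = 2.47 m: A R^(2/3) = 17.36 — matches.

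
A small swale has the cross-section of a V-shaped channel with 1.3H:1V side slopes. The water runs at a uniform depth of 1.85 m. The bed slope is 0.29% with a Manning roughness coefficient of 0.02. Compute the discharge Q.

Q = 9.74 m³/s

For a triangular section with side slope z = 1.3: A = zy² = 1.3×1.85² = 4.449 m²; P = 2y√(1+z²) = 2×1.85×1.64 = 6.068 m.
Hydraulic radius R = A/P = 4.449/6.068 = 0.7332 m.
Manning's equation: Q = (1/n) A R^(2/3) S^(1/2) = (1/0.02) × 4.449 × 0.7332^(2/3) × 0.0029^(1/2) = 9.74 m³/s.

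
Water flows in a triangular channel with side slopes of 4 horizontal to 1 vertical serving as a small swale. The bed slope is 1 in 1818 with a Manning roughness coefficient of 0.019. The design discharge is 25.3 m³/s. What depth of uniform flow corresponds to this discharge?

y_n = 2.21 m

Manning's equation rearranged: A R^(2/3) = nQ / (1·√S) = 0.019 × 25.3 / (√0.0005501) = 20.5.
Trying y = 1.77 m: A R^(2/3) = 11.32 — short.
Trying y = 2.21 m: A R^(2/3) = 20.46 — matches.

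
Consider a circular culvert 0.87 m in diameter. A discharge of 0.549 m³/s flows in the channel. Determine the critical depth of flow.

At critical depth, Q² T / (g A³) = 1, i.e. A³/T = Q²/g = 0.549²/9.81 = 0.03072.
Try y = 0.351 m: A³/T = 0.01327 — too small.
Try y = 0.474 m: A³/T = 0.0419 — too large.
Try y = 0.437 m: A³/T = 0.03072 — ≈ 0.03072.

y_c = 0.437 m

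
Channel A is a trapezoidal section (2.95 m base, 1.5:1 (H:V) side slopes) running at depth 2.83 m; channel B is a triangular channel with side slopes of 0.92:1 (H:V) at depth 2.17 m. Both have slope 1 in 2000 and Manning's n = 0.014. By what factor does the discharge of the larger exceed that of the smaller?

7.73

Channel A: With bottom width b = 2.95 m and side slope z = 1.5: A = (b + zy)y = (2.95 + 1.5×2.83)×2.83 = 20.36 m²; P = b + 2y√(1+z²) = 2.95 + 2×2.83×1.803 = 13.15 m. Hydraulic radius R = A/P = 20.36/13.15 = 1.548 m. Q_A = (1/0.014)·20.36·1.548^(2/3)·√0.0005 = 43.52 m³/s.
Channel B: For a triangular section with side slope z = 0.92: A = zy² = 0.92×2.17² = 4.332 m²; P = 2y√(1+z²) = 2×2.17×1.359 = 5.897 m. Hydraulic radius R = A/P = 4.332/5.897 = 0.7346 m. Q_B = (1/0.014)·4.332·0.7346^(2/3)·√0.0005 = 5.633 m³/s.
The larger discharge is 43.52 m³/s and the smaller is 5.633 m³/s; the ratio is 7.73.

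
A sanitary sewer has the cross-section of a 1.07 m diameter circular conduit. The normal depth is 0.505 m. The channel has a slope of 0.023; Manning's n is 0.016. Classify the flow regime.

For a circular section of diameter D = 1.07 m at depth y = 0.505 m, the central angle is θ = 2 arccos(1 − 2y/D) = 3.029 rad. Then A = (D²/8)(θ − sin θ) = 0.4175 m² and P = Dθ/2 = 1.621 m.
Hydraulic radius R = A/P = 0.4175/1.621 = 0.2576 m.
V = (1/n) R^(2/3) √S = (1/0.016) × 0.2576^(2/3) × √0.023 = 3.838 m/s. Hydraulic depth D_h = A/T = 0.4175/1.068 = 0.3908 m.
Froude number Fr = V/√(g·D_h) = 3.838/√(9.81×0.3908) = 1.96, which is greater than 1, so the flow is supercritical.

supercritical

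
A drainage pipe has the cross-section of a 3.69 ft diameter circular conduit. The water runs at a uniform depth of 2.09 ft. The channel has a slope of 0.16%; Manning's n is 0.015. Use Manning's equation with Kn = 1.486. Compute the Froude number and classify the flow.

For a circular section of diameter D = 3.69 ft at depth y = 2.09 ft, the central angle is θ = 2 arccos(1 − 2y/D) = 3.408 rad. Then A = (D²/8)(θ − sin θ) = 6.248 ft² and P = Dθ/2 = 6.288 ft.
Hydraulic radius R = A/P = 6.248/6.288 = 0.9938 ft.
V = (1.486/n) R^(2/3) √S = (1.486/0.015) × 0.9938^(2/3) × √0.0016 = 3.946 ft/s. Hydraulic depth D_h = A/T = 6.248/3.657 = 1.708 ft.
Froude number Fr = V/√(g·D_h) = 3.946/√(32.2×1.708) = 0.532, which is less than 1, so the flow is subcritical.

subcritical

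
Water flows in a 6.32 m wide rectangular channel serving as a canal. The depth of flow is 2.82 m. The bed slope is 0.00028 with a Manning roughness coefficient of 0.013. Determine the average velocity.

V = 1.68 m/s

Flow area A = b·y = 6.32 × 2.82 = 17.82 m². Wetted perimeter P = b + 2y = 6.32 + 2×2.82 = 11.96 m.
Hydraulic radius R = A/P = 17.82/11.96 = 1.49 m.
From Manning's equation, V = (1/n) R^(2/3) S^(1/2) = (1/0.013) × 1.49^(2/3) × 0.00028^(1/2) = 1.68 m/s.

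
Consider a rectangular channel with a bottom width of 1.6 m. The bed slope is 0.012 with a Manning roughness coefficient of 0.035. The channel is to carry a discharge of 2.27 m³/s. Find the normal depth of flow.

y_n = 0.826 m

Manning's equation rearranged: A R^(2/3) = nQ / (1·√S) = 0.035 × 2.27 / (√0.012) = 0.7253.
At y = 0.983 m: A R^(2/3) = 0.9113 — high.
At y = 0.717 m: A R^(2/3) = 0.5999 — low.
At y = 0.826 m: A R^(2/3) = 0.7251 — matches.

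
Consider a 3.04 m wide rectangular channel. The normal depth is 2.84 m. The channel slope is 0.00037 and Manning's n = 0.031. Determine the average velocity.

Flow area A = b·y = 3.04 × 2.84 = 8.634 m². Wetted perimeter P = b + 2y = 3.04 + 2×2.84 = 8.72 m.
Hydraulic radius R = A/P = 8.634/8.72 = 0.9901 m.
From Manning's equation, V = (1/n) R^(2/3) S^(1/2) = (1/0.031) × 0.9901^(2/3) × 0.00037^(1/2) = 0.616 m/s.

V = 0.616 m/s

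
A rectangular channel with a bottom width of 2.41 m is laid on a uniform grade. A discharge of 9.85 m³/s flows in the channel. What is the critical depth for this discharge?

For a rectangular channel, critical depth y_c = (q²/g)^(1/3) where q = Q/b = 9.85/2.41 = 4.087 m²/s.
So y_c = (4.087²/9.81)^(1/3) = 1.19 m.

y_c = 1.19 m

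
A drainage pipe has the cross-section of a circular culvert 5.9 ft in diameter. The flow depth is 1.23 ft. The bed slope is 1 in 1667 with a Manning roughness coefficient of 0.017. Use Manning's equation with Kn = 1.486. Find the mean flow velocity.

V = 1.75 ft/s

For a circular section of diameter D = 5.9 ft at depth y = 1.23 ft, the central angle is θ = 2 arccos(1 − 2y/D) = 1.897 rad. Then A = (D²/8)(θ − sin θ) = 4.13 ft² and P = Dθ/2 = 5.595 ft.
Hydraulic radius R = A/P = 4.13/5.595 = 0.7382 ft.
From Manning's equation, V = (1.486/n) R^(2/3) S^(1/2) = (1.486/0.017) × 0.7382^(2/3) × 0.0005999^(1/2) = 1.75 ft/s.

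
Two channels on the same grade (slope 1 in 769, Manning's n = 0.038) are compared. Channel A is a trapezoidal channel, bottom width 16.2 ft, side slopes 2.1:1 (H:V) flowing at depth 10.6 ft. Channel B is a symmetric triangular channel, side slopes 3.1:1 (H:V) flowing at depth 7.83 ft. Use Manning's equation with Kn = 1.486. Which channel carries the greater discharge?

Channel A: With bottom width b = 16.2 ft and side slope z = 2.1: A = (b + zy)y = (16.2 + 2.1×10.6)×10.6 = 407.7 ft²; P = b + 2y√(1+z²) = 16.2 + 2×10.6×2.326 = 65.51 ft. Hydraulic radius R = A/P = 407.7/65.51 = 6.223 ft. Q_A = (1.486/0.038)·407.7·6.223^(2/3)·√0.0013 = 1945 ft³/s.
Channel B: For a triangular section with side slope z = 3.1: A = zy² = 3.1×7.83² = 190.1 ft²; P = 2y√(1+z²) = 2×7.83×3.257 = 51.01 ft. Hydraulic radius R = A/P = 190.1/51.01 = 3.726 ft. Q_B = (1.486/0.038)·190.1·3.726^(2/3)·√0.0013 = 644.1 ft³/s.
Q_A = 1945 ft³/s vs Q_B = 644.1 ft³/s, so channel A carries more.

channel A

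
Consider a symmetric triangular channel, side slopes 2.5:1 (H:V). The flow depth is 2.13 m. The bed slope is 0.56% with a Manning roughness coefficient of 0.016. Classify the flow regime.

supercritical

For a triangular section with side slope z = 2.5: A = zy² = 2.5×2.13² = 11.34 m²; P = 2y√(1+z²) = 2×2.13×2.693 = 11.47 m.
Hydraulic radius R = A/P = 11.34/11.47 = 0.9888 m.
V = (1/n) R^(2/3) √S = (1/0.016) × 0.9888^(2/3) × √0.0056 = 4.642 m/s. Hydraulic depth D_h = A/T = 11.34/10.65 = 1.065 m.
Froude number Fr = V/√(g·D_h) = 4.642/√(9.81×1.065) = 1.44, which is greater than 1, so the flow is supercritical.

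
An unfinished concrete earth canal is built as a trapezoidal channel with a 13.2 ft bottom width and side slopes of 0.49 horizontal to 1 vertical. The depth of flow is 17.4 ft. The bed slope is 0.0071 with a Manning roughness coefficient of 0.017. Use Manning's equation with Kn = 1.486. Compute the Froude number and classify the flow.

supercritical

With bottom width b = 13.2 ft and side slope z = 0.49: A = (b + zy)y = (13.2 + 0.49×17.4)×17.4 = 378 ft²; P = b + 2y√(1+z²) = 13.2 + 2×17.4×1.114 = 51.95 ft.
Hydraulic radius R = A/P = 378/51.95 = 7.276 ft.
V = (1.486/n) R^(2/3) √S = (1.486/0.017) × 7.276^(2/3) × √0.0071 = 27.66 ft/s. Hydraulic depth D_h = A/T = 378/30.25 = 12.5 ft.
Froude number Fr = V/√(g·D_h) = 27.66/√(32.2×12.5) = 1.38, which is greater than 1, so the flow is supercritical.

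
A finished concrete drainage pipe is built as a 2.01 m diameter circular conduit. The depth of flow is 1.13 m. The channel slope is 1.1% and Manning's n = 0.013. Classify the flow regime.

For a circular section of diameter D = 2.01 m at depth y = 1.13 m, the central angle is θ = 2 arccos(1 − 2y/D) = 3.391 rad. Then A = (D²/8)(θ − sin θ) = 1.837 m² and P = Dθ/2 = 3.408 m.
Hydraulic radius R = A/P = 1.837/3.408 = 0.5391 m.
V = (1/n) R^(2/3) √S = (1/0.013) × 0.5391^(2/3) × √0.011 = 5.344 m/s. Hydraulic depth D_h = A/T = 1.837/1.994 = 0.9212 m.
Froude number Fr = V/√(g·D_h) = 5.344/√(9.81×0.9212) = 1.78, which is greater than 1, so the flow is supercritical.

supercritical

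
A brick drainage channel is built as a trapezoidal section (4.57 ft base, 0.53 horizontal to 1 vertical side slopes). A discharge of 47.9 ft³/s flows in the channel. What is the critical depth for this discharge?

y_c = 1.42 ft

At critical depth, Q² T / (g A³) = 1, i.e. A³/T = Q²/g = 47.9²/32.2 = 71.25.
At y = 1.63 ft: A³/T = 110.3 — over.
At y = 1.42 ft: A³/T = 71.07 — matches.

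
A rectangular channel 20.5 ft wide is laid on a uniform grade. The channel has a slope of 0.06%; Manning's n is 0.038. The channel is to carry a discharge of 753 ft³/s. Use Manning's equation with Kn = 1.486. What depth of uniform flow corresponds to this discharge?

Manning's equation rearranged: A R^(2/3) = nQ / (1.486·√S) = 0.038 × 753 / (1.486 × √0.0006) = 786.1.
At y = 8.59 ft: A R^(2/3) = 492.2 — short.
At y = 15.2 ft: A R^(2/3) = 1043 — over.
At y = 12.2 ft: A R^(2/3) = 785.9 — close enough.

y_n = 12.2 ft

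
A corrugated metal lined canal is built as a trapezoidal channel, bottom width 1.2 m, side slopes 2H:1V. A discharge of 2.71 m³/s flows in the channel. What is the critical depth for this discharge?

At critical depth, Q² T / (g A³) = 1, i.e. A³/T = Q²/g = 2.71²/9.81 = 0.7486.
At y = 0.402 m: A³/T = 0.1862 — too small.
At y = 0.659 m: A³/T = 1.191 — too large.
At y = 0.584 m: A³/T = 0.7479 — ≈ 0.7486.

y_c = 0.584 m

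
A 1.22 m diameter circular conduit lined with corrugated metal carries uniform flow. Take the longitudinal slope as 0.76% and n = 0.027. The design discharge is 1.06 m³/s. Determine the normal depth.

Manning's equation rearranged: A R^(2/3) = nQ / (1·√S) = 0.027 × 1.06 / (√0.0076) = 0.3283.
Trying y = 0.585 m: A R^(2/3) = 0.2465 — too small.
Trying y = 0.817 m: A R^(2/3) = 0.4178 — too large.
Trying y = 0.695 m: A R^(2/3) = 0.3282 — matches.

y_n = 0.695 m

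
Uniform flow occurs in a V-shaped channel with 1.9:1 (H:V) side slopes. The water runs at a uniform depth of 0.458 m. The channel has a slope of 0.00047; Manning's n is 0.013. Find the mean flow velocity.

For a triangular section with side slope z = 1.9: A = zy² = 1.9×0.458² = 0.3986 m²; P = 2y√(1+z²) = 2×0.458×2.147 = 1.967 m.
Hydraulic radius R = A/P = 0.3986/1.967 = 0.2026 m.
From Manning's equation, V = (1/n) R^(2/3) S^(1/2) = (1/0.013) × 0.2026^(2/3) × 0.00047^(1/2) = 0.575 m/s.

V = 0.575 m/s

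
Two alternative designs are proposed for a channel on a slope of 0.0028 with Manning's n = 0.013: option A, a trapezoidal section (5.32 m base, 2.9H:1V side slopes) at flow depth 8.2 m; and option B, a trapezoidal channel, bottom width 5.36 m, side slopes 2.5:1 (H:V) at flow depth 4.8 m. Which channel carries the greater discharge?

Channel A: With bottom width b = 5.32 m and side slope z = 2.9: A = (b + zy)y = (5.32 + 2.9×8.2)×8.2 = 238.6 m²; P = b + 2y√(1+z²) = 5.32 + 2×8.2×3.068 = 55.63 m. Hydraulic radius R = A/P = 238.6/55.63 = 4.29 m. Q_A = (1/0.013)·238.6·4.29^(2/3)·√0.0028 = 2564 m³/s.
Channel B: With bottom width b = 5.36 m and side slope z = 2.5: A = (b + zy)y = (5.36 + 2.5×4.8)×4.8 = 83.33 m²; P = b + 2y√(1+z²) = 5.36 + 2×4.8×2.693 = 31.21 m. Hydraulic radius R = A/P = 83.33/31.21 = 2.67 m. Q_B = (1/0.013)·83.33·2.67^(2/3)·√0.0028 = 652.8 m³/s.
Q_A = 2564 m³/s vs Q_B = 652.8 m³/s, so channel A carries more.

channel A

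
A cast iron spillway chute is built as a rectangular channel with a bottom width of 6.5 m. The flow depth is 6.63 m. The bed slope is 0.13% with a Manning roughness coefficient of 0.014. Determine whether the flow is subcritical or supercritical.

subcritical

Flow area A = b·y = 6.5 × 6.63 = 43.09 m². Wetted perimeter P = b + 2y = 6.5 + 2×6.63 = 19.76 m.
Hydraulic radius R = A/P = 43.09/19.76 = 2.181 m.
V = (1/n) R^(2/3) √S = (1/0.014) × 2.181^(2/3) × √0.0013 = 4.331 m/s. Hydraulic depth D_h = A/T = 43.09/6.5 = 6.63 m.
Froude number Fr = V/√(g·D_h) = 4.331/√(9.81×6.63) = 0.537, which is less than 1, so the flow is subcritical.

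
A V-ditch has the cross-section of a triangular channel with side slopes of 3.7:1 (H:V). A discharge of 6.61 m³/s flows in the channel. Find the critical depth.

At critical depth, Q² T / (g A³) = 1, i.e. A³/T = Q²/g = 6.61²/9.81 = 4.454.
Try y = 0.673 m: A³/T = 0.945 — too small.
Try y = 1.11 m: A³/T = 11.53 — too large.
Try y = 0.918 m: A³/T = 4.463 — close enough.

y_c = 0.918 m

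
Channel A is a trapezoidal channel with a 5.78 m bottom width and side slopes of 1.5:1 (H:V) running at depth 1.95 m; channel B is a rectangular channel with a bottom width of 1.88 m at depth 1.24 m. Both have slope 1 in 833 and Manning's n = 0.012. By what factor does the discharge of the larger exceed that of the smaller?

Channel A: With bottom width b = 5.78 m and side slope z = 1.5: A = (b + zy)y = (5.78 + 1.5×1.95)×1.95 = 16.97 m²; P = b + 2y√(1+z²) = 5.78 + 2×1.95×1.803 = 12.81 m. Hydraulic radius R = A/P = 16.97/12.81 = 1.325 m. Q_A = (1/0.012)·16.97·1.325^(2/3)·√0.0012 = 59.13 m³/s.
Channel B: Flow area A = b·y = 1.88 × 1.24 = 2.331 m². Wetted perimeter P = b + 2y = 1.88 + 2×1.24 = 4.36 m. Hydraulic radius R = A/P = 2.331/4.36 = 0.5347 m. Q_B = (1/0.012)·2.331·0.5347^(2/3)·√0.0012 = 4.434 m³/s.
The larger discharge is 59.13 m³/s and the smaller is 4.434 m³/s; the ratio is 13.3.

13.3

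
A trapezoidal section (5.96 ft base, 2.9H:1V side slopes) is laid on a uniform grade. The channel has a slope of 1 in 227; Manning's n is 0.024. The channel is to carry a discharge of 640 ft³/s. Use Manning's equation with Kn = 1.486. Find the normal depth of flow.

Manning's equation rearranged: A R^(2/3) = nQ / (1.486·√S) = 0.024 × 640 / (1.486 × √0.004405) = 155.7.
Trying y = 3.2 ft: A R^(2/3) = 74.96 — short.
Trying y = 4.89 ft: A R^(2/3) = 192.8 — over.
Trying y = 4.45 ft: A R^(2/3) = 155.6 — matches.

y_n = 4.45 ft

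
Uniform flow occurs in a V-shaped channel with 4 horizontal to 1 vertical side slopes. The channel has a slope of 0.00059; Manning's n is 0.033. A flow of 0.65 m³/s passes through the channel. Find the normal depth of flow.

y_n = 0.68 m

Manning's equation rearranged: A R^(2/3) = nQ / (1·√S) = 0.033 × 0.65 / (√0.00059) = 0.8831.
Trying y = 0.778 m: A R^(2/3) = 1.264 — too large.
Trying y = 0.68 m: A R^(2/3) = 0.883 — close enough.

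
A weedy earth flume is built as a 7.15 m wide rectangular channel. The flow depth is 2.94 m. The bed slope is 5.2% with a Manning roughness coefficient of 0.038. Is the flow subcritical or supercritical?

Flow area A = b·y = 7.15 × 2.94 = 21.02 m². Wetted perimeter P = b + 2y = 7.15 + 2×2.94 = 13.03 m.
Hydraulic radius R = A/P = 21.02/13.03 = 1.613 m.
V = (1/n) R^(2/3) √S = (1/0.038) × 1.613^(2/3) × √0.052 = 8.254 m/s. Hydraulic depth D_h = A/T = 21.02/7.15 = 2.94 m.
Froude number Fr = V/√(g·D_h) = 8.254/√(9.81×2.94) = 1.54, which is greater than 1, so the flow is supercritical.

supercritical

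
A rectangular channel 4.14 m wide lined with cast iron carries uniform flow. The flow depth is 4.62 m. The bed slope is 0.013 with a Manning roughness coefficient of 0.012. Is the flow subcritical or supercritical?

Flow area A = b·y = 4.14 × 4.62 = 19.13 m². Wetted perimeter P = b + 2y = 4.14 + 2×4.62 = 13.38 m.
Hydraulic radius R = A/P = 19.13/13.38 = 1.43 m.
V = (1/n) R^(2/3) √S = (1/0.012) × 1.43^(2/3) × √0.013 = 12.06 m/s. Hydraulic depth D_h = A/T = 19.13/4.14 = 4.62 m.
Froude number Fr = V/√(g·D_h) = 12.06/√(9.81×4.62) = 1.79, which is greater than 1, so the flow is supercritical.

supercritical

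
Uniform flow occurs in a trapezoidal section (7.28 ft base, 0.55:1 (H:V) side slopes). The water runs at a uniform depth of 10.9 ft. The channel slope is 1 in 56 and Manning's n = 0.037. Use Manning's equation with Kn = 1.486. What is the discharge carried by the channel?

Q = 2120 ft³/s

With bottom width b = 7.28 ft and side slope z = 0.55: A = (b + zy)y = (7.28 + 0.55×10.9)×10.9 = 144.7 ft²; P = b + 2y√(1+z²) = 7.28 + 2×10.9×1.141 = 32.16 ft.
Hydraulic radius R = A/P = 144.7/32.16 = 4.499 ft.
Manning's equation: Q = (1.486/n) A R^(2/3) S^(1/2) = (1.486/0.037) × 144.7 × 4.499^(2/3) × 0.01786^(1/2) = 2120 ft³/s.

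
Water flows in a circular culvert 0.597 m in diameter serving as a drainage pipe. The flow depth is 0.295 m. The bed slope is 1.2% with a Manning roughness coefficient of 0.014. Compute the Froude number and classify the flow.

For a circular section of diameter D = 0.597 m at depth y = 0.295 m, the central angle is θ = 2 arccos(1 − 2y/D) = 3.118 rad. Then A = (D²/8)(θ − sin θ) = 0.1379 m² and P = Dθ/2 = 0.9308 m.
Hydraulic radius R = A/P = 0.1379/0.9308 = 0.1481 m.
V = (1/n) R^(2/3) √S = (1/0.014) × 0.1481^(2/3) × √0.012 = 2.191 m/s. Hydraulic depth D_h = A/T = 0.1379/0.597 = 0.231 m.
Froude number Fr = V/√(g·D_h) = 2.191/√(9.81×0.231) = 1.46, which is greater than 1, so the flow is supercritical.

supercritical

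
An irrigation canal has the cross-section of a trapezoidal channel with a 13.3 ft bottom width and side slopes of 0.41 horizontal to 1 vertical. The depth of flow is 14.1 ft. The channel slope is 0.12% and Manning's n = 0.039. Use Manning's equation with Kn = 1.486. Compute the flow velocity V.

With bottom width b = 13.3 ft and side slope z = 0.41: A = (b + zy)y = (13.3 + 0.41×14.1)×14.1 = 269 ft²; P = b + 2y√(1+z²) = 13.3 + 2×14.1×1.081 = 43.78 ft.
Hydraulic radius R = A/P = 269/43.78 = 6.146 ft.
From Manning's equation, V = (1.486/n) R^(2/3) S^(1/2) = (1.486/0.039) × 6.146^(2/3) × 0.0012^(1/2) = 4.43 ft/s.

V = 4.43 ft/s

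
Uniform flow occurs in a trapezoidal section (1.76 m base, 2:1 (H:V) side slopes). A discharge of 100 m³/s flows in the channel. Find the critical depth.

y_c = 3.07 m

At critical depth, Q² T / (g A³) = 1, i.e. A³/T = Q²/g = 100²/9.81 = 1019.
At y = 2.56 m: A³/T = 455.3 — low.
At y = 3.37 m: A³/T = 1542 — high.
At y = 3.07 m: A³/T = 1016 — close enough.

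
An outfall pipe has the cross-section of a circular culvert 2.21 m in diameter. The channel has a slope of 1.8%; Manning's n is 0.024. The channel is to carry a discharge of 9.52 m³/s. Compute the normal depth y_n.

Manning's equation rearranged: A R^(2/3) = nQ / (1·√S) = 0.024 × 9.52 / (√0.018) = 1.703.
Trying y = 1.64 m: A R^(2/3) = 2.326 — too large.
Trying y = 1.31 m: A R^(2/3) = 1.703 — matches.

y_n = 1.31 m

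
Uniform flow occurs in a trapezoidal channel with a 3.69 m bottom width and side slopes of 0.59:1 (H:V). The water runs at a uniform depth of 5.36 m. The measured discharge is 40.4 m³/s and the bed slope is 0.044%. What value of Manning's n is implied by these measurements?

n = 0.033

With bottom width b = 3.69 m and side slope z = 0.59: A = (b + zy)y = (3.69 + 0.59×5.36)×5.36 = 36.73 m²; P = b + 2y√(1+z²) = 3.69 + 2×5.36×1.161 = 16.14 m.
Hydraulic radius R = A/P = 36.73/16.14 = 2.276 m.
Rearranging Manning's equation: n = (1/Q) A R^(2/3) S^(1/2) = (1/40.4) × 36.73 × 2.276^(2/3) × √0.00044 = 0.033.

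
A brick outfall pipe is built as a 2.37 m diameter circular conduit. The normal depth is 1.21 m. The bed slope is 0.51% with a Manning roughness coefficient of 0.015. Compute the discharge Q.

Q = 7.67 m³/s

For a circular section of diameter D = 2.37 m at depth y = 1.21 m, the central angle is θ = 2 arccos(1 − 2y/D) = 3.184 rad. Then A = (D²/8)(θ − sin θ) = 2.265 m² and P = Dθ/2 = 3.773 m.
Hydraulic radius R = A/P = 2.265/3.773 = 0.6004 m.
Manning's equation: Q = (1/n) A R^(2/3) S^(1/2) = (1/0.015) × 2.265 × 0.6004^(2/3) × 0.0051^(1/2) = 7.67 m³/s.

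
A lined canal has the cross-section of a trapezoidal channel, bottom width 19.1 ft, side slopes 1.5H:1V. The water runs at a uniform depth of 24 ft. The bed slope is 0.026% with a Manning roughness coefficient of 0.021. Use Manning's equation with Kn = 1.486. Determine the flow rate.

With bottom width b = 19.1 ft and side slope z = 1.5: A = (b + zy)y = (19.1 + 1.5×24)×24 = 1322 ft²; P = b + 2y√(1+z²) = 19.1 + 2×24×1.803 = 105.6 ft.
Hydraulic radius R = A/P = 1322/105.6 = 12.52 ft.
Manning's equation: Q = (1.486/n) A R^(2/3) S^(1/2) = (1.486/0.021) × 1322 × 12.52^(2/3) × 0.00026^(1/2) = 8130 ft³/s.

Q = 8130 ft³/s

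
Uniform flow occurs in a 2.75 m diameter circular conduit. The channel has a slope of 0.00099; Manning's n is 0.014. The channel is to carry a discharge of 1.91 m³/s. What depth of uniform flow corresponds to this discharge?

Manning's equation rearranged: A R^(2/3) = nQ / (1·√S) = 0.014 × 1.91 / (√0.00099) = 0.8499.
Try y = 0.952 m: A R^(2/3) = 1.192 — over.
Try y = 0.798 m: A R^(2/3) = 0.8494 — close enough.

y_n = 0.798 m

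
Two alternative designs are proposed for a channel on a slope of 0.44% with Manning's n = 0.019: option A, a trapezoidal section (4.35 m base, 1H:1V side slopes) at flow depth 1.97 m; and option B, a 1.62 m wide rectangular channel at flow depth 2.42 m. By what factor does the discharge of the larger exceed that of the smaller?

5.15

Channel A: With bottom width b = 4.35 m and side slope z = 1: A = (b + zy)y = (4.35 + 1×1.97)×1.97 = 12.45 m²; P = b + 2y√(1+z²) = 4.35 + 2×1.97×1.414 = 9.922 m. Hydraulic radius R = A/P = 12.45/9.922 = 1.255 m. Q_A = (1/0.019)·12.45·1.255^(2/3)·√0.0044 = 50.57 m³/s.
Channel B: Flow area A = b·y = 1.62 × 2.42 = 3.92 m². Wetted perimeter P = b + 2y = 1.62 + 2×2.42 = 6.46 m. Hydraulic radius R = A/P = 3.92/6.46 = 0.6069 m. Q_B = (1/0.019)·3.92·0.6069^(2/3)·√0.0044 = 9.811 m³/s.
The larger discharge is 50.57 m³/s and the smaller is 9.811 m³/s; the ratio is 5.15.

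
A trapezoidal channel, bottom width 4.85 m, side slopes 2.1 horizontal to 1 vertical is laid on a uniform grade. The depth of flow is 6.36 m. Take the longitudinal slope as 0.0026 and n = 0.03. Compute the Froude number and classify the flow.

With bottom width b = 4.85 m and side slope z = 2.1: A = (b + zy)y = (4.85 + 2.1×6.36)×6.36 = 115.8 m²; P = b + 2y√(1+z²) = 4.85 + 2×6.36×2.326 = 34.44 m.
Hydraulic radius R = A/P = 115.8/34.44 = 3.362 m.
V = (1/n) R^(2/3) √S = (1/0.03) × 3.362^(2/3) × √0.0026 = 3.815 m/s. Hydraulic depth D_h = A/T = 115.8/31.56 = 3.669 m.
Froude number Fr = V/√(g·D_h) = 3.815/√(9.81×3.669) = 0.636, which is less than 1, so the flow is subcritical.

subcritical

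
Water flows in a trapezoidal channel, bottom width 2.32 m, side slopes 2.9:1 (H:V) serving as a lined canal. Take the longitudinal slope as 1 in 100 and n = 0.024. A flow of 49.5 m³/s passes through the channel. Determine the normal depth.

y_n = 1.69 m

Manning's equation rearranged: A R^(2/3) = nQ / (1·√S) = 0.024 × 49.5 / (√0.01) = 11.88.
At y = 1.5 m: A R^(2/3) = 9.106 — short.
At y = 2.01 m: A R^(2/3) = 17.64 — over.
At y = 1.69 m: A R^(2/3) = 11.89 — ≈ 11.88.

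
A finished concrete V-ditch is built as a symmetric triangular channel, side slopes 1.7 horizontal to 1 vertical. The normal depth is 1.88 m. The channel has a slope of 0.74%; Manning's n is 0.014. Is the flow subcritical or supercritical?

For a triangular section with side slope z = 1.7: A = zy² = 1.7×1.88² = 6.008 m²; P = 2y√(1+z²) = 2×1.88×1.972 = 7.416 m.
Hydraulic radius R = A/P = 6.008/7.416 = 0.8102 m.
V = (1/n) R^(2/3) √S = (1/0.014) × 0.8102^(2/3) × √0.0074 = 5.34 m/s. Hydraulic depth D_h = A/T = 6.008/6.392 = 0.94 m.
Froude number Fr = V/√(g·D_h) = 5.34/√(9.81×0.94) = 1.76, which is greater than 1, so the flow is supercritical.

supercritical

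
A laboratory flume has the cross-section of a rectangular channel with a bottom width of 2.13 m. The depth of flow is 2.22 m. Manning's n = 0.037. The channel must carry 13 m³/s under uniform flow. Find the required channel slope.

S = 0.016

Flow area A = b·y = 2.13 × 2.22 = 4.729 m². Wetted perimeter P = b + 2y = 2.13 + 2×2.22 = 6.57 m.
Hydraulic radius R = A/P = 4.729/6.57 = 0.7197 m.
From Manning's equation, S = [nQ / (1 A R^(2/3))]² = [0.037 × 13 / (1 × 4.729 × 0.7197^(2/3))]² = 0.016.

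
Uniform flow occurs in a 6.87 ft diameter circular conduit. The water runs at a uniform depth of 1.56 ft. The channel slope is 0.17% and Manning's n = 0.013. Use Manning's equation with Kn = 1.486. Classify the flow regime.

For a circular section of diameter D = 6.87 ft at depth y = 1.56 ft, the central angle is θ = 2 arccos(1 − 2y/D) = 1.987 rad. Then A = (D²/8)(θ − sin θ) = 6.325 ft² and P = Dθ/2 = 6.825 ft.
Hydraulic radius R = A/P = 6.325/6.825 = 0.9268 ft.
V = (1.486/n) R^(2/3) √S = (1.486/0.013) × 0.9268^(2/3) × √0.0017 = 4.48 ft/s. Hydraulic depth D_h = A/T = 6.325/5.756 = 1.099 ft.
Froude number Fr = V/√(g·D_h) = 4.48/√(32.2×1.099) = 0.753, which is less than 1, so the flow is subcritical.

subcritical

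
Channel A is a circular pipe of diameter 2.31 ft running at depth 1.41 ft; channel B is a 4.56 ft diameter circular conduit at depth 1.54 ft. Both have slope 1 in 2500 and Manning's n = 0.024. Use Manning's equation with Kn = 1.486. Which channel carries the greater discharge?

Channel A: For a circular section of diameter D = 2.31 ft at depth y = 1.41 ft, the central angle is θ = 2 arccos(1 − 2y/D) = 3.587 rad. Then A = (D²/8)(θ − sin θ) = 2.68 ft² and P = Dθ/2 = 4.143 ft. Hydraulic radius R = A/P = 2.68/4.143 = 0.6468 ft. Q_A = (1.486/0.024)·2.68·0.6468^(2/3)·√0.0004 = 2.482 ft³/s.
Channel B: For a circular section of diameter D = 4.56 ft at depth y = 1.54 ft, the central angle is θ = 2 arccos(1 − 2y/D) = 2.48 rad. Then A = (D²/8)(θ − sin θ) = 4.851 ft² and P = Dθ/2 = 5.656 ft. Hydraulic radius R = A/P = 4.851/5.656 = 0.8578 ft. Q_B = (1.486/0.024)·4.851·0.8578^(2/3)·√0.0004 = 5.424 ft³/s.
Q_A = 2.482 ft³/s vs Q_B = 5.424 ft³/s, so channel B carries more.

channel B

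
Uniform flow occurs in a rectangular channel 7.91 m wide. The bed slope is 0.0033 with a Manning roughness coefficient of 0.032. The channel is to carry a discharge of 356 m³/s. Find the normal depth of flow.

y_n = 12.1 m

Manning's equation rearranged: A R^(2/3) = nQ / (1·√S) = 0.032 × 356 / (√0.0033) = 198.3.
Try y = 13.6 m: A R^(2/3) = 226.9 — high.
Try y = 8.26 m: A R^(2/3) = 125.9 — low.
Try y = 12.1 m: A R^(2/3) = 198.2 — ≈ 198.3.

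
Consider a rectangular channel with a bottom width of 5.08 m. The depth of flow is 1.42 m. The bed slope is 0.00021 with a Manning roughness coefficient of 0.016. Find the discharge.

Q = 6.14 m³/s

Flow area A = b·y = 5.08 × 1.42 = 7.214 m². Wetted perimeter P = b + 2y = 5.08 + 2×1.42 = 7.92 m.
Hydraulic radius R = A/P = 7.214/7.92 = 0.9108 m.
Manning's equation: Q = (1/n) A R^(2/3) S^(1/2) = (1/0.016) × 7.214 × 0.9108^(2/3) × 0.00021^(1/2) = 6.14 m³/s.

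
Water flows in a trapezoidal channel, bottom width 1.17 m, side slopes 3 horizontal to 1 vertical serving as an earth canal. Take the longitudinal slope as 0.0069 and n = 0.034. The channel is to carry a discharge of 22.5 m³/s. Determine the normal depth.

Manning's equation rearranged: A R^(2/3) = nQ / (1·√S) = 0.034 × 22.5 / (√0.0069) = 9.21.
Trying y = 1.12 m: A R^(2/3) = 3.668 — short.
Trying y = 1.65 m: A R^(2/3) = 9.203 — ≈ 9.21.

y_n = 1.65 m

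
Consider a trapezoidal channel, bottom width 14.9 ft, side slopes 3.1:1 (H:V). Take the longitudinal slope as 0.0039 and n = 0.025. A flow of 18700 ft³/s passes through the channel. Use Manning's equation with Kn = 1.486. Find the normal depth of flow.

Manning's equation rearranged: A R^(2/3) = nQ / (1.486·√S) = 0.025 × 18700 / (1.486 × √0.0039) = 5038.
At y = 13 ft: A R^(2/3) = 2677 — too small.
At y = 21.7 ft: A R^(2/3) = 9037 — too large.
At y = 17 ft: A R^(2/3) = 5026 — matches.

y_n = 17 ft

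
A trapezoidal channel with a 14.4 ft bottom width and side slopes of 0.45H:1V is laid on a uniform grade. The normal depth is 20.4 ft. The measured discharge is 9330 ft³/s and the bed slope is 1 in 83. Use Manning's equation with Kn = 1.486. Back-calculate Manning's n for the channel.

n = 0.034

With bottom width b = 14.4 ft and side slope z = 0.45: A = (b + zy)y = (14.4 + 0.45×20.4)×20.4 = 481 ft²; P = b + 2y√(1+z²) = 14.4 + 2×20.4×1.097 = 59.14 ft.
Hydraulic radius R = A/P = 481/59.14 = 8.134 ft.
Rearranging Manning's equation: n = (1.486/Q) A R^(2/3) S^(1/2) = (1.486/9330) × 481 × 8.134^(2/3) × √0.01205 = 0.034.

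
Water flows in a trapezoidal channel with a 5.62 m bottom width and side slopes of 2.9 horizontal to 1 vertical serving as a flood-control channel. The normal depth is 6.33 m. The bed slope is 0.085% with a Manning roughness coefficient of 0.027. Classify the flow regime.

With bottom width b = 5.62 m and side slope z = 2.9: A = (b + zy)y = (5.62 + 2.9×6.33)×6.33 = 151.8 m²; P = b + 2y√(1+z²) = 5.62 + 2×6.33×3.068 = 44.46 m.
Hydraulic radius R = A/P = 151.8/44.46 = 3.414 m.
V = (1/n) R^(2/3) √S = (1/0.027) × 3.414^(2/3) × √0.00085 = 2.448 m/s. Hydraulic depth D_h = A/T = 151.8/42.33 = 3.585 m.
Froude number Fr = V/√(g·D_h) = 2.448/√(9.81×3.585) = 0.413, which is less than 1, so the flow is subcritical.

subcritical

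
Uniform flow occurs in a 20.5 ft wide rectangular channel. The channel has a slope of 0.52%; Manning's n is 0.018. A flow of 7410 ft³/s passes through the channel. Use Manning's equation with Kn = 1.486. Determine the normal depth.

y_n = 17.5 ft

Manning's equation rearranged: A R^(2/3) = nQ / (1.486·√S) = 0.018 × 7410 / (1.486 × √0.0052) = 1245.
At y = 12.6 ft: A R^(2/3) = 819.6 — low.
At y = 20.7 ft: A R^(2/3) = 1531 — high.
At y = 17.5 ft: A R^(2/3) = 1245 — close enough.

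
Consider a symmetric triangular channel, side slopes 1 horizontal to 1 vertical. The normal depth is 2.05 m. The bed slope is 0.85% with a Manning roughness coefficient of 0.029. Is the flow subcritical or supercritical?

For a triangular section with side slope z = 1: A = zy² = 1×2.05² = 4.202 m²; P = 2y√(1+z²) = 2×2.05×1.414 = 5.798 m.
Hydraulic radius R = A/P = 4.202/5.798 = 0.7248 m.
V = (1/n) R^(2/3) √S = (1/0.029) × 0.7248^(2/3) × √0.0085 = 2.565 m/s. Hydraulic depth D_h = A/T = 4.202/4.1 = 1.025 m.
Froude number Fr = V/√(g·D_h) = 2.565/√(9.81×1.025) = 0.809, which is less than 1, so the flow is subcritical.

subcritical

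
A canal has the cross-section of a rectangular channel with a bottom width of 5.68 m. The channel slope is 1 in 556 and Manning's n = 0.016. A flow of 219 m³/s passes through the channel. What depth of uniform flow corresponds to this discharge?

y_n = 8.75 m

Manning's equation rearranged: A R^(2/3) = nQ / (1·√S) = 0.016 × 219 / (√0.001799) = 82.62.
Try y = 7.69 m: A R^(2/3) = 71.04 — too small.
Try y = 8.75 m: A R^(2/3) = 82.64 — ≈ 82.62.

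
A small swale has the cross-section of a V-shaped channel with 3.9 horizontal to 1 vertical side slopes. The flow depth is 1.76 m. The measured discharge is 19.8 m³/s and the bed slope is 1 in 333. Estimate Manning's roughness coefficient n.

n = 0.0301

For a triangular section with side slope z = 3.9: A = zy² = 3.9×1.76² = 12.08 m²; P = 2y√(1+z²) = 2×1.76×4.026 = 14.17 m.
Hydraulic radius R = A/P = 12.08/14.17 = 0.8524 m.
Rearranging Manning's equation: n = (1/Q) A R^(2/3) S^(1/2) = (1/19.8) × 12.08 × 0.8524^(2/3) × √0.003003 = 0.0301.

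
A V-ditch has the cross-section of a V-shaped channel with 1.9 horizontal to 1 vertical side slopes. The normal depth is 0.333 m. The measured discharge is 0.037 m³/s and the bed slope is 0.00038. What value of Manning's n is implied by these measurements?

n = 0.031

For a triangular section with side slope z = 1.9: A = zy² = 1.9×0.333² = 0.2107 m²; P = 2y√(1+z²) = 2×0.333×2.147 = 1.43 m.
Hydraulic radius R = A/P = 0.2107/1.43 = 0.1473 m.
Rearranging Manning's equation: n = (1/Q) A R^(2/3) S^(1/2) = (1/0.037) × 0.2107 × 0.1473^(2/3) × √0.00038 = 0.031.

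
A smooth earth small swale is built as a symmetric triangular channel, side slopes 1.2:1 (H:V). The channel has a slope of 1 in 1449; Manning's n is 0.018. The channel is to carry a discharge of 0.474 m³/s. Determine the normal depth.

y_n = 0.778 m

Manning's equation rearranged: A R^(2/3) = nQ / (1·√S) = 0.018 × 0.474 / (√0.0006901) = 0.3248.
Try y = 0.921 m: A R^(2/3) = 0.5091 — over.
Try y = 0.555 m: A R^(2/3) = 0.1319 — short.
Try y = 0.778 m: A R^(2/3) = 0.3247 — ≈ 0.3248.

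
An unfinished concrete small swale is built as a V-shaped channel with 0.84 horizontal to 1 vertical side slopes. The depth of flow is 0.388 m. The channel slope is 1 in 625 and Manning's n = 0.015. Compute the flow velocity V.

For a triangular section with side slope z = 0.84: A = zy² = 0.84×0.388² = 0.1265 m²; P = 2y√(1+z²) = 2×0.388×1.306 = 1.013 m.
Hydraulic radius R = A/P = 0.1265/1.013 = 0.1248 m.
From Manning's equation, V = (1/n) R^(2/3) S^(1/2) = (1/0.015) × 0.1248^(2/3) × 0.0016^(1/2) = 0.666 m/s.

V = 0.666 m/s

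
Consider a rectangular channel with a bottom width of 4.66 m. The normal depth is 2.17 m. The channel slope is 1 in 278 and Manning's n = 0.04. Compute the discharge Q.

Flow area A = b·y = 4.66 × 2.17 = 10.11 m². Wetted perimeter P = b + 2y = 4.66 + 2×2.17 = 9 m.
Hydraulic radius R = A/P = 10.11/9 = 1.124 m.
Manning's equation: Q = (1/n) A R^(2/3) S^(1/2) = (1/0.04) × 10.11 × 1.124^(2/3) × 0.003597^(1/2) = 16.4 m³/s.

Q = 16.4 m³/s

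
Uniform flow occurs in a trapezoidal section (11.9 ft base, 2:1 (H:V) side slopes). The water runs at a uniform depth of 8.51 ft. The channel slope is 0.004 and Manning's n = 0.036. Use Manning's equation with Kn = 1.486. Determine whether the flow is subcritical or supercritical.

subcritical

With bottom width b = 11.9 ft and side slope z = 2: A = (b + zy)y = (11.9 + 2×8.51)×8.51 = 246.1 ft²; P = b + 2y√(1+z²) = 11.9 + 2×8.51×2.236 = 49.96 ft.
Hydraulic radius R = A/P = 246.1/49.96 = 4.926 ft.
V = (1.486/n) R^(2/3) √S = (1.486/0.036) × 4.926^(2/3) × √0.004 = 7.558 ft/s. Hydraulic depth D_h = A/T = 246.1/45.94 = 5.357 ft.
Froude number Fr = V/√(g·D_h) = 7.558/√(32.2×5.357) = 0.575, which is less than 1, so the flow is subcritical.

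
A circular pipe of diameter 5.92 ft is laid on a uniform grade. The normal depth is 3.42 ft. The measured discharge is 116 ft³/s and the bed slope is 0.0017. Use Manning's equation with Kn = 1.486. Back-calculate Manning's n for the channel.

For a circular section of diameter D = 5.92 ft at depth y = 3.42 ft, the central angle is θ = 2 arccos(1 − 2y/D) = 3.454 rad. Then A = (D²/8)(θ − sin θ) = 16.47 ft² and P = Dθ/2 = 10.22 ft.
Hydraulic radius R = A/P = 16.47/10.22 = 1.612 ft.
Rearranging Manning's equation: n = (1.486/Q) A R^(2/3) S^(1/2) = (1.486/116) × 16.47 × 1.612^(2/3) × √0.0017 = 0.012.

n = 0.012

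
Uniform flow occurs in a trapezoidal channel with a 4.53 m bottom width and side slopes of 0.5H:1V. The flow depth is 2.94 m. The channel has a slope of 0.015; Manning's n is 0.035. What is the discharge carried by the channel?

Q = 84 m³/s

With bottom width b = 4.53 m and side slope z = 0.5: A = (b + zy)y = (4.53 + 0.5×2.94)×2.94 = 17.64 m²; P = b + 2y√(1+z²) = 4.53 + 2×2.94×1.118 = 11.1 m.
Hydraulic radius R = A/P = 17.64/11.1 = 1.589 m.
Manning's equation: Q = (1/n) A R^(2/3) S^(1/2) = (1/0.035) × 17.64 × 1.589^(2/3) × 0.015^(1/2) = 84 m³/s.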